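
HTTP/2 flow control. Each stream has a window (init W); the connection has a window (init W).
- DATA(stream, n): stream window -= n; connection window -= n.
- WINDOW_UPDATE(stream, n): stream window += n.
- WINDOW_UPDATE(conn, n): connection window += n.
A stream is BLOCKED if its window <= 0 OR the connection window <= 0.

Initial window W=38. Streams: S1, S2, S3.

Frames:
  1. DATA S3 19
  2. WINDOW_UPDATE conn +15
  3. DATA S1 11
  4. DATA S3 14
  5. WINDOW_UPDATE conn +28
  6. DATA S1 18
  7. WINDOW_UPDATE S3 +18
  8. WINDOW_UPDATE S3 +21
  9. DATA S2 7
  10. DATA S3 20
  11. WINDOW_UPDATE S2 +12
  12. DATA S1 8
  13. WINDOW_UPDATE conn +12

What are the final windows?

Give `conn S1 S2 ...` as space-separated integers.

Answer: -4 1 43 24

Derivation:
Op 1: conn=19 S1=38 S2=38 S3=19 blocked=[]
Op 2: conn=34 S1=38 S2=38 S3=19 blocked=[]
Op 3: conn=23 S1=27 S2=38 S3=19 blocked=[]
Op 4: conn=9 S1=27 S2=38 S3=5 blocked=[]
Op 5: conn=37 S1=27 S2=38 S3=5 blocked=[]
Op 6: conn=19 S1=9 S2=38 S3=5 blocked=[]
Op 7: conn=19 S1=9 S2=38 S3=23 blocked=[]
Op 8: conn=19 S1=9 S2=38 S3=44 blocked=[]
Op 9: conn=12 S1=9 S2=31 S3=44 blocked=[]
Op 10: conn=-8 S1=9 S2=31 S3=24 blocked=[1, 2, 3]
Op 11: conn=-8 S1=9 S2=43 S3=24 blocked=[1, 2, 3]
Op 12: conn=-16 S1=1 S2=43 S3=24 blocked=[1, 2, 3]
Op 13: conn=-4 S1=1 S2=43 S3=24 blocked=[1, 2, 3]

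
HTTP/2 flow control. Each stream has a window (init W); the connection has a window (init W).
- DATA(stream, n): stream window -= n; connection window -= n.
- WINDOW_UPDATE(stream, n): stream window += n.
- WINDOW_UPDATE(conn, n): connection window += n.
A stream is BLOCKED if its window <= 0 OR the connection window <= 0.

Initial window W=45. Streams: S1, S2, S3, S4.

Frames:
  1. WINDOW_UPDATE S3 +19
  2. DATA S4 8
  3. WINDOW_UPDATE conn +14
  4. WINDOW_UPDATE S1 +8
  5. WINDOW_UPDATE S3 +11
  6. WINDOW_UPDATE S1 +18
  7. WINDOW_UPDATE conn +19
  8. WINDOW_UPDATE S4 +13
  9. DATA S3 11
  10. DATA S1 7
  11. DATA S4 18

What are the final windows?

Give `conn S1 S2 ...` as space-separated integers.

Op 1: conn=45 S1=45 S2=45 S3=64 S4=45 blocked=[]
Op 2: conn=37 S1=45 S2=45 S3=64 S4=37 blocked=[]
Op 3: conn=51 S1=45 S2=45 S3=64 S4=37 blocked=[]
Op 4: conn=51 S1=53 S2=45 S3=64 S4=37 blocked=[]
Op 5: conn=51 S1=53 S2=45 S3=75 S4=37 blocked=[]
Op 6: conn=51 S1=71 S2=45 S3=75 S4=37 blocked=[]
Op 7: conn=70 S1=71 S2=45 S3=75 S4=37 blocked=[]
Op 8: conn=70 S1=71 S2=45 S3=75 S4=50 blocked=[]
Op 9: conn=59 S1=71 S2=45 S3=64 S4=50 blocked=[]
Op 10: conn=52 S1=64 S2=45 S3=64 S4=50 blocked=[]
Op 11: conn=34 S1=64 S2=45 S3=64 S4=32 blocked=[]

Answer: 34 64 45 64 32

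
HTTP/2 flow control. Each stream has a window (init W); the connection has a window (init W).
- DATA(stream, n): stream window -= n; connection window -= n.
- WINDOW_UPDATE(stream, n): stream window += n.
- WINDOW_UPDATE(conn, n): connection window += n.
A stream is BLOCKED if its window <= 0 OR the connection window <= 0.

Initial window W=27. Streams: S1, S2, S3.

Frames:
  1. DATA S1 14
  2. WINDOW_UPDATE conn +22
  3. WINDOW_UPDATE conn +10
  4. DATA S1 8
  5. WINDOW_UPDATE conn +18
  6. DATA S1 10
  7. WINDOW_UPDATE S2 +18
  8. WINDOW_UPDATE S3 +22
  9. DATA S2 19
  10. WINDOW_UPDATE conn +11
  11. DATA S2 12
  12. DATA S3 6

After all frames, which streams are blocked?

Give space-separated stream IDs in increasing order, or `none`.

Answer: S1

Derivation:
Op 1: conn=13 S1=13 S2=27 S3=27 blocked=[]
Op 2: conn=35 S1=13 S2=27 S3=27 blocked=[]
Op 3: conn=45 S1=13 S2=27 S3=27 blocked=[]
Op 4: conn=37 S1=5 S2=27 S3=27 blocked=[]
Op 5: conn=55 S1=5 S2=27 S3=27 blocked=[]
Op 6: conn=45 S1=-5 S2=27 S3=27 blocked=[1]
Op 7: conn=45 S1=-5 S2=45 S3=27 blocked=[1]
Op 8: conn=45 S1=-5 S2=45 S3=49 blocked=[1]
Op 9: conn=26 S1=-5 S2=26 S3=49 blocked=[1]
Op 10: conn=37 S1=-5 S2=26 S3=49 blocked=[1]
Op 11: conn=25 S1=-5 S2=14 S3=49 blocked=[1]
Op 12: conn=19 S1=-5 S2=14 S3=43 blocked=[1]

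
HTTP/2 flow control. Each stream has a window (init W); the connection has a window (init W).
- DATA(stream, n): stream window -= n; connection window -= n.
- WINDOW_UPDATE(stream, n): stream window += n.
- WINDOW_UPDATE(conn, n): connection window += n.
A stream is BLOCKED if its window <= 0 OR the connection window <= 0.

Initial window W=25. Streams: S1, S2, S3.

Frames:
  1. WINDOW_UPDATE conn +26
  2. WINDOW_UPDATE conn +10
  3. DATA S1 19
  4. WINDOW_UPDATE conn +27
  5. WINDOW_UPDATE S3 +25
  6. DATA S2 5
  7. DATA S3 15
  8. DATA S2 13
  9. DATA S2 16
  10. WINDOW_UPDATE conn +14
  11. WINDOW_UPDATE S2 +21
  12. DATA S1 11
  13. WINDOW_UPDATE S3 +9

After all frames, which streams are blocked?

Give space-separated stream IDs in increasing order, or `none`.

Answer: S1

Derivation:
Op 1: conn=51 S1=25 S2=25 S3=25 blocked=[]
Op 2: conn=61 S1=25 S2=25 S3=25 blocked=[]
Op 3: conn=42 S1=6 S2=25 S3=25 blocked=[]
Op 4: conn=69 S1=6 S2=25 S3=25 blocked=[]
Op 5: conn=69 S1=6 S2=25 S3=50 blocked=[]
Op 6: conn=64 S1=6 S2=20 S3=50 blocked=[]
Op 7: conn=49 S1=6 S2=20 S3=35 blocked=[]
Op 8: conn=36 S1=6 S2=7 S3=35 blocked=[]
Op 9: conn=20 S1=6 S2=-9 S3=35 blocked=[2]
Op 10: conn=34 S1=6 S2=-9 S3=35 blocked=[2]
Op 11: conn=34 S1=6 S2=12 S3=35 blocked=[]
Op 12: conn=23 S1=-5 S2=12 S3=35 blocked=[1]
Op 13: conn=23 S1=-5 S2=12 S3=44 blocked=[1]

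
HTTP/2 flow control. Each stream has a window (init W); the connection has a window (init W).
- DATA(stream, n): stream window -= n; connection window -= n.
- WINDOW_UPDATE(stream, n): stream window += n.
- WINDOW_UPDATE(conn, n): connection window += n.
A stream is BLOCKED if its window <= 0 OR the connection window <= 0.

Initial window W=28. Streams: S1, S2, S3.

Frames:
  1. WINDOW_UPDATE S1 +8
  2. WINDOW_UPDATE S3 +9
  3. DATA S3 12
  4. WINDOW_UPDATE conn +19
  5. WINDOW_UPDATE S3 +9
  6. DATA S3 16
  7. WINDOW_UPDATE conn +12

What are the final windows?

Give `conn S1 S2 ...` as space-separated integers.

Op 1: conn=28 S1=36 S2=28 S3=28 blocked=[]
Op 2: conn=28 S1=36 S2=28 S3=37 blocked=[]
Op 3: conn=16 S1=36 S2=28 S3=25 blocked=[]
Op 4: conn=35 S1=36 S2=28 S3=25 blocked=[]
Op 5: conn=35 S1=36 S2=28 S3=34 blocked=[]
Op 6: conn=19 S1=36 S2=28 S3=18 blocked=[]
Op 7: conn=31 S1=36 S2=28 S3=18 blocked=[]

Answer: 31 36 28 18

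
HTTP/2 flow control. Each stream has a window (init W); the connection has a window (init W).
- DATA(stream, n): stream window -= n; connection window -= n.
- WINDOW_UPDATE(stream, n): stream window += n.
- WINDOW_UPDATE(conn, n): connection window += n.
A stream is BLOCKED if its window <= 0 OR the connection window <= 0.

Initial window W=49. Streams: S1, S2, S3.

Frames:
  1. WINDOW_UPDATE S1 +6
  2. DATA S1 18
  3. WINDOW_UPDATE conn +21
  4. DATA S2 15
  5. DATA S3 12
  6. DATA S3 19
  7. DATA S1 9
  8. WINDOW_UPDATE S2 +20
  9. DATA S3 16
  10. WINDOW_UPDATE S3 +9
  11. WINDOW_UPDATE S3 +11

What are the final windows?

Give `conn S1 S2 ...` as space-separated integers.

Op 1: conn=49 S1=55 S2=49 S3=49 blocked=[]
Op 2: conn=31 S1=37 S2=49 S3=49 blocked=[]
Op 3: conn=52 S1=37 S2=49 S3=49 blocked=[]
Op 4: conn=37 S1=37 S2=34 S3=49 blocked=[]
Op 5: conn=25 S1=37 S2=34 S3=37 blocked=[]
Op 6: conn=6 S1=37 S2=34 S3=18 blocked=[]
Op 7: conn=-3 S1=28 S2=34 S3=18 blocked=[1, 2, 3]
Op 8: conn=-3 S1=28 S2=54 S3=18 blocked=[1, 2, 3]
Op 9: conn=-19 S1=28 S2=54 S3=2 blocked=[1, 2, 3]
Op 10: conn=-19 S1=28 S2=54 S3=11 blocked=[1, 2, 3]
Op 11: conn=-19 S1=28 S2=54 S3=22 blocked=[1, 2, 3]

Answer: -19 28 54 22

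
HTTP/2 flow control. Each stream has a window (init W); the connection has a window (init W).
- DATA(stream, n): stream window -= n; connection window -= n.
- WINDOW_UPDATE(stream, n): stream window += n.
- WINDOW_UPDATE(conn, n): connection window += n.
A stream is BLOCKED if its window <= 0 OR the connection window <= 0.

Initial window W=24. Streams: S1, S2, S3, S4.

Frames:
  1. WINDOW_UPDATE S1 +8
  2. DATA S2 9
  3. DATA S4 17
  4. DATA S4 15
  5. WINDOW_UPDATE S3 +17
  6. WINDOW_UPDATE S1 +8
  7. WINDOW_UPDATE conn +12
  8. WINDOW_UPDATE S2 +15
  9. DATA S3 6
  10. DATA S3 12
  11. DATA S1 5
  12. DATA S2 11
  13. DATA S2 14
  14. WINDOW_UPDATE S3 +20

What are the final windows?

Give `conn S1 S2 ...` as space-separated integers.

Op 1: conn=24 S1=32 S2=24 S3=24 S4=24 blocked=[]
Op 2: conn=15 S1=32 S2=15 S3=24 S4=24 blocked=[]
Op 3: conn=-2 S1=32 S2=15 S3=24 S4=7 blocked=[1, 2, 3, 4]
Op 4: conn=-17 S1=32 S2=15 S3=24 S4=-8 blocked=[1, 2, 3, 4]
Op 5: conn=-17 S1=32 S2=15 S3=41 S4=-8 blocked=[1, 2, 3, 4]
Op 6: conn=-17 S1=40 S2=15 S3=41 S4=-8 blocked=[1, 2, 3, 4]
Op 7: conn=-5 S1=40 S2=15 S3=41 S4=-8 blocked=[1, 2, 3, 4]
Op 8: conn=-5 S1=40 S2=30 S3=41 S4=-8 blocked=[1, 2, 3, 4]
Op 9: conn=-11 S1=40 S2=30 S3=35 S4=-8 blocked=[1, 2, 3, 4]
Op 10: conn=-23 S1=40 S2=30 S3=23 S4=-8 blocked=[1, 2, 3, 4]
Op 11: conn=-28 S1=35 S2=30 S3=23 S4=-8 blocked=[1, 2, 3, 4]
Op 12: conn=-39 S1=35 S2=19 S3=23 S4=-8 blocked=[1, 2, 3, 4]
Op 13: conn=-53 S1=35 S2=5 S3=23 S4=-8 blocked=[1, 2, 3, 4]
Op 14: conn=-53 S1=35 S2=5 S3=43 S4=-8 blocked=[1, 2, 3, 4]

Answer: -53 35 5 43 -8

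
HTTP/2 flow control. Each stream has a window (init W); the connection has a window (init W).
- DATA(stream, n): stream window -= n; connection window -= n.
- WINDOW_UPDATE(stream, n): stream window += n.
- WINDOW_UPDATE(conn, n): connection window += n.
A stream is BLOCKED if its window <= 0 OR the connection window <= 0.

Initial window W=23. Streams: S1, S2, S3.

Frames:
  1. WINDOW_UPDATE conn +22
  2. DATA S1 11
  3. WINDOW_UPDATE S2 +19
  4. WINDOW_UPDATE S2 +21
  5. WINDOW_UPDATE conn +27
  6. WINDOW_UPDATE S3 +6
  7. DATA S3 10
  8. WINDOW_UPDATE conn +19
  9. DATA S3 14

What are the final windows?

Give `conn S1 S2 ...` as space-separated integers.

Answer: 56 12 63 5

Derivation:
Op 1: conn=45 S1=23 S2=23 S3=23 blocked=[]
Op 2: conn=34 S1=12 S2=23 S3=23 blocked=[]
Op 3: conn=34 S1=12 S2=42 S3=23 blocked=[]
Op 4: conn=34 S1=12 S2=63 S3=23 blocked=[]
Op 5: conn=61 S1=12 S2=63 S3=23 blocked=[]
Op 6: conn=61 S1=12 S2=63 S3=29 blocked=[]
Op 7: conn=51 S1=12 S2=63 S3=19 blocked=[]
Op 8: conn=70 S1=12 S2=63 S3=19 blocked=[]
Op 9: conn=56 S1=12 S2=63 S3=5 blocked=[]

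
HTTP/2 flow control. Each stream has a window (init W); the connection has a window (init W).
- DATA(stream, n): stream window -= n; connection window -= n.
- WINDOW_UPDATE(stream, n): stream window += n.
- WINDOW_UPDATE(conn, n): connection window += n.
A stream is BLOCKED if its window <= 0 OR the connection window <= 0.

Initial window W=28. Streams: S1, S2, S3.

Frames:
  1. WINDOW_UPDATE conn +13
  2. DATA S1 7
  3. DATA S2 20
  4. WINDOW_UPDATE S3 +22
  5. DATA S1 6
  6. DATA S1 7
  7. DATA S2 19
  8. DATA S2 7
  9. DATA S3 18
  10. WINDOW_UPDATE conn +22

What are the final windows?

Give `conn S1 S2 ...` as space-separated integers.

Answer: -21 8 -18 32

Derivation:
Op 1: conn=41 S1=28 S2=28 S3=28 blocked=[]
Op 2: conn=34 S1=21 S2=28 S3=28 blocked=[]
Op 3: conn=14 S1=21 S2=8 S3=28 blocked=[]
Op 4: conn=14 S1=21 S2=8 S3=50 blocked=[]
Op 5: conn=8 S1=15 S2=8 S3=50 blocked=[]
Op 6: conn=1 S1=8 S2=8 S3=50 blocked=[]
Op 7: conn=-18 S1=8 S2=-11 S3=50 blocked=[1, 2, 3]
Op 8: conn=-25 S1=8 S2=-18 S3=50 blocked=[1, 2, 3]
Op 9: conn=-43 S1=8 S2=-18 S3=32 blocked=[1, 2, 3]
Op 10: conn=-21 S1=8 S2=-18 S3=32 blocked=[1, 2, 3]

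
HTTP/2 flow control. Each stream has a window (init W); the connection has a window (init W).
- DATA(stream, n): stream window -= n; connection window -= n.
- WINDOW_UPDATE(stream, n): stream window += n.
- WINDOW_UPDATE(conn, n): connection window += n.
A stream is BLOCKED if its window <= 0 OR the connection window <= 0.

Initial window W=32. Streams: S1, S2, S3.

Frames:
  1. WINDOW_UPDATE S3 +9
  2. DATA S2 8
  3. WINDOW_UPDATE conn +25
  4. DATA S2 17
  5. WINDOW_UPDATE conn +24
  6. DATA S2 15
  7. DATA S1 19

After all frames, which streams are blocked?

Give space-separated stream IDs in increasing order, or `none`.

Op 1: conn=32 S1=32 S2=32 S3=41 blocked=[]
Op 2: conn=24 S1=32 S2=24 S3=41 blocked=[]
Op 3: conn=49 S1=32 S2=24 S3=41 blocked=[]
Op 4: conn=32 S1=32 S2=7 S3=41 blocked=[]
Op 5: conn=56 S1=32 S2=7 S3=41 blocked=[]
Op 6: conn=41 S1=32 S2=-8 S3=41 blocked=[2]
Op 7: conn=22 S1=13 S2=-8 S3=41 blocked=[2]

Answer: S2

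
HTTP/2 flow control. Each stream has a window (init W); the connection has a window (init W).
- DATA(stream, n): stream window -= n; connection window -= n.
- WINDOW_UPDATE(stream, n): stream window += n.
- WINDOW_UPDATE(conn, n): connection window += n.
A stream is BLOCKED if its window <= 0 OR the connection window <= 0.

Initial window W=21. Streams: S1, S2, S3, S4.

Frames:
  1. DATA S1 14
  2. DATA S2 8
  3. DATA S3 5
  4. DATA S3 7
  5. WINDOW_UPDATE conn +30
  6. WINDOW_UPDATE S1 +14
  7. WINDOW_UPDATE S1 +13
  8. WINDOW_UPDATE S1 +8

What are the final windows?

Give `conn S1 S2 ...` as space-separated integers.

Answer: 17 42 13 9 21

Derivation:
Op 1: conn=7 S1=7 S2=21 S3=21 S4=21 blocked=[]
Op 2: conn=-1 S1=7 S2=13 S3=21 S4=21 blocked=[1, 2, 3, 4]
Op 3: conn=-6 S1=7 S2=13 S3=16 S4=21 blocked=[1, 2, 3, 4]
Op 4: conn=-13 S1=7 S2=13 S3=9 S4=21 blocked=[1, 2, 3, 4]
Op 5: conn=17 S1=7 S2=13 S3=9 S4=21 blocked=[]
Op 6: conn=17 S1=21 S2=13 S3=9 S4=21 blocked=[]
Op 7: conn=17 S1=34 S2=13 S3=9 S4=21 blocked=[]
Op 8: conn=17 S1=42 S2=13 S3=9 S4=21 blocked=[]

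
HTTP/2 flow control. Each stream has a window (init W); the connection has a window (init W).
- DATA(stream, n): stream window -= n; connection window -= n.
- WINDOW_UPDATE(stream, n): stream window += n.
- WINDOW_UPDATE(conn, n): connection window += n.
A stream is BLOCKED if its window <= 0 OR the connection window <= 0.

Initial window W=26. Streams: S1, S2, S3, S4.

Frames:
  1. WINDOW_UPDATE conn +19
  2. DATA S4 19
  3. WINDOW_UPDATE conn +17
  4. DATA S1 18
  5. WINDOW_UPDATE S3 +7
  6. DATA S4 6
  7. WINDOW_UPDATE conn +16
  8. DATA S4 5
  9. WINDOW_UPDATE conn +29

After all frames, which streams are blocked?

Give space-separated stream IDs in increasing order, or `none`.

Answer: S4

Derivation:
Op 1: conn=45 S1=26 S2=26 S3=26 S4=26 blocked=[]
Op 2: conn=26 S1=26 S2=26 S3=26 S4=7 blocked=[]
Op 3: conn=43 S1=26 S2=26 S3=26 S4=7 blocked=[]
Op 4: conn=25 S1=8 S2=26 S3=26 S4=7 blocked=[]
Op 5: conn=25 S1=8 S2=26 S3=33 S4=7 blocked=[]
Op 6: conn=19 S1=8 S2=26 S3=33 S4=1 blocked=[]
Op 7: conn=35 S1=8 S2=26 S3=33 S4=1 blocked=[]
Op 8: conn=30 S1=8 S2=26 S3=33 S4=-4 blocked=[4]
Op 9: conn=59 S1=8 S2=26 S3=33 S4=-4 blocked=[4]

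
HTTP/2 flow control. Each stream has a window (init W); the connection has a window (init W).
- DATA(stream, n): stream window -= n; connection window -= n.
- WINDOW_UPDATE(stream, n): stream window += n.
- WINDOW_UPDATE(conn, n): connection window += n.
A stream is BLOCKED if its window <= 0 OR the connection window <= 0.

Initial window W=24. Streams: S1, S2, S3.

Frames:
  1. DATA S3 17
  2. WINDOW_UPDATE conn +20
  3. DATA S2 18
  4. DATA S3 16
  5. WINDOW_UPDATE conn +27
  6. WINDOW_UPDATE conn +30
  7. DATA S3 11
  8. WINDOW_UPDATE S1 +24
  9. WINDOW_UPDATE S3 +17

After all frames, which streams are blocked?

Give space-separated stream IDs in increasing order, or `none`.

Op 1: conn=7 S1=24 S2=24 S3=7 blocked=[]
Op 2: conn=27 S1=24 S2=24 S3=7 blocked=[]
Op 3: conn=9 S1=24 S2=6 S3=7 blocked=[]
Op 4: conn=-7 S1=24 S2=6 S3=-9 blocked=[1, 2, 3]
Op 5: conn=20 S1=24 S2=6 S3=-9 blocked=[3]
Op 6: conn=50 S1=24 S2=6 S3=-9 blocked=[3]
Op 7: conn=39 S1=24 S2=6 S3=-20 blocked=[3]
Op 8: conn=39 S1=48 S2=6 S3=-20 blocked=[3]
Op 9: conn=39 S1=48 S2=6 S3=-3 blocked=[3]

Answer: S3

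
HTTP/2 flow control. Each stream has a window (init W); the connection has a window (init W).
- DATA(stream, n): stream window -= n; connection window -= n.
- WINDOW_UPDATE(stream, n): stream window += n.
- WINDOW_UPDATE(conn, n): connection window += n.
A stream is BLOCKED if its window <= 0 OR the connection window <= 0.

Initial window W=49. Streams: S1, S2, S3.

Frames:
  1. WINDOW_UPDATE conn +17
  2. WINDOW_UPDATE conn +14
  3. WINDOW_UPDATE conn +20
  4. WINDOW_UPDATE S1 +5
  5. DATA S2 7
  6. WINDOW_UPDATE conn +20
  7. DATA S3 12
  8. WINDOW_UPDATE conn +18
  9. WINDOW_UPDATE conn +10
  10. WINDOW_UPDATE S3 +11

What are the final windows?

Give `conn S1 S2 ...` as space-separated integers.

Answer: 129 54 42 48

Derivation:
Op 1: conn=66 S1=49 S2=49 S3=49 blocked=[]
Op 2: conn=80 S1=49 S2=49 S3=49 blocked=[]
Op 3: conn=100 S1=49 S2=49 S3=49 blocked=[]
Op 4: conn=100 S1=54 S2=49 S3=49 blocked=[]
Op 5: conn=93 S1=54 S2=42 S3=49 blocked=[]
Op 6: conn=113 S1=54 S2=42 S3=49 blocked=[]
Op 7: conn=101 S1=54 S2=42 S3=37 blocked=[]
Op 8: conn=119 S1=54 S2=42 S3=37 blocked=[]
Op 9: conn=129 S1=54 S2=42 S3=37 blocked=[]
Op 10: conn=129 S1=54 S2=42 S3=48 blocked=[]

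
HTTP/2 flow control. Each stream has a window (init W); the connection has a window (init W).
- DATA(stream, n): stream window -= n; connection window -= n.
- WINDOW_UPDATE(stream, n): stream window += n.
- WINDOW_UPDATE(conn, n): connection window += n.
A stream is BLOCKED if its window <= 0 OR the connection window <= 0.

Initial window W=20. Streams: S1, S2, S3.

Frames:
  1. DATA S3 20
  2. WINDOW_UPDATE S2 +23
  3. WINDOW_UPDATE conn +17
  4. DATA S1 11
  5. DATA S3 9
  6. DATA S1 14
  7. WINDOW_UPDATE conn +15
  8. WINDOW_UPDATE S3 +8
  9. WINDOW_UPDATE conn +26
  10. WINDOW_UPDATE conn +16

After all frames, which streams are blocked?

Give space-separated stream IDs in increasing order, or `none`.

Answer: S1 S3

Derivation:
Op 1: conn=0 S1=20 S2=20 S3=0 blocked=[1, 2, 3]
Op 2: conn=0 S1=20 S2=43 S3=0 blocked=[1, 2, 3]
Op 3: conn=17 S1=20 S2=43 S3=0 blocked=[3]
Op 4: conn=6 S1=9 S2=43 S3=0 blocked=[3]
Op 5: conn=-3 S1=9 S2=43 S3=-9 blocked=[1, 2, 3]
Op 6: conn=-17 S1=-5 S2=43 S3=-9 blocked=[1, 2, 3]
Op 7: conn=-2 S1=-5 S2=43 S3=-9 blocked=[1, 2, 3]
Op 8: conn=-2 S1=-5 S2=43 S3=-1 blocked=[1, 2, 3]
Op 9: conn=24 S1=-5 S2=43 S3=-1 blocked=[1, 3]
Op 10: conn=40 S1=-5 S2=43 S3=-1 blocked=[1, 3]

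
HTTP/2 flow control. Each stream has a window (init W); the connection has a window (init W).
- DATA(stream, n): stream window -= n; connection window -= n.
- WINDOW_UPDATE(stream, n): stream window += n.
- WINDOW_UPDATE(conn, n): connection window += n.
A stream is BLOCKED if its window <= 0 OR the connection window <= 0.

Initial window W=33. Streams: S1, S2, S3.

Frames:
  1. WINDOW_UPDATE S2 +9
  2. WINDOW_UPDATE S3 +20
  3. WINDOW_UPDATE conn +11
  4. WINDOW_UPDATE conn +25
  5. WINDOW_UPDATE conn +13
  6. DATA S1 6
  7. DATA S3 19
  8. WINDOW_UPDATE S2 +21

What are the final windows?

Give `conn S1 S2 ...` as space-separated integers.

Answer: 57 27 63 34

Derivation:
Op 1: conn=33 S1=33 S2=42 S3=33 blocked=[]
Op 2: conn=33 S1=33 S2=42 S3=53 blocked=[]
Op 3: conn=44 S1=33 S2=42 S3=53 blocked=[]
Op 4: conn=69 S1=33 S2=42 S3=53 blocked=[]
Op 5: conn=82 S1=33 S2=42 S3=53 blocked=[]
Op 6: conn=76 S1=27 S2=42 S3=53 blocked=[]
Op 7: conn=57 S1=27 S2=42 S3=34 blocked=[]
Op 8: conn=57 S1=27 S2=63 S3=34 blocked=[]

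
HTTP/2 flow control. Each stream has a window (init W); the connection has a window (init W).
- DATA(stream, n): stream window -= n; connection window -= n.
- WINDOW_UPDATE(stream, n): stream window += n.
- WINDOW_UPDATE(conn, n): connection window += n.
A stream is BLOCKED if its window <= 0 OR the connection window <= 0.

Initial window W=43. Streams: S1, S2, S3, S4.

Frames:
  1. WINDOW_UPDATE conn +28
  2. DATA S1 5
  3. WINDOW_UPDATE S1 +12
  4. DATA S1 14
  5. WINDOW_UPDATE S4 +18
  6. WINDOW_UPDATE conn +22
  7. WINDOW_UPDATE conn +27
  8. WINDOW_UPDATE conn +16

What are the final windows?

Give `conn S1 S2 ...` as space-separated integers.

Op 1: conn=71 S1=43 S2=43 S3=43 S4=43 blocked=[]
Op 2: conn=66 S1=38 S2=43 S3=43 S4=43 blocked=[]
Op 3: conn=66 S1=50 S2=43 S3=43 S4=43 blocked=[]
Op 4: conn=52 S1=36 S2=43 S3=43 S4=43 blocked=[]
Op 5: conn=52 S1=36 S2=43 S3=43 S4=61 blocked=[]
Op 6: conn=74 S1=36 S2=43 S3=43 S4=61 blocked=[]
Op 7: conn=101 S1=36 S2=43 S3=43 S4=61 blocked=[]
Op 8: conn=117 S1=36 S2=43 S3=43 S4=61 blocked=[]

Answer: 117 36 43 43 61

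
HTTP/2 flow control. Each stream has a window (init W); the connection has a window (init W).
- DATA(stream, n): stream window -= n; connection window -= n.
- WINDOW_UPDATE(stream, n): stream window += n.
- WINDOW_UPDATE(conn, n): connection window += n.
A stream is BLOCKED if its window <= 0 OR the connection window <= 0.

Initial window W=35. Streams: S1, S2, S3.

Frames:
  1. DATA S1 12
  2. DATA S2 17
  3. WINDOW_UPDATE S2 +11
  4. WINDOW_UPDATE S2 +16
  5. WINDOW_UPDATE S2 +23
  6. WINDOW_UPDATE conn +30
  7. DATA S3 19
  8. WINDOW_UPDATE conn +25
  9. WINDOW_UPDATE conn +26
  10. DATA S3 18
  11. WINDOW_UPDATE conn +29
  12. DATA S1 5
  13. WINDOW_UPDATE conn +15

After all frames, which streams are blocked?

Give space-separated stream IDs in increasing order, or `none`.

Answer: S3

Derivation:
Op 1: conn=23 S1=23 S2=35 S3=35 blocked=[]
Op 2: conn=6 S1=23 S2=18 S3=35 blocked=[]
Op 3: conn=6 S1=23 S2=29 S3=35 blocked=[]
Op 4: conn=6 S1=23 S2=45 S3=35 blocked=[]
Op 5: conn=6 S1=23 S2=68 S3=35 blocked=[]
Op 6: conn=36 S1=23 S2=68 S3=35 blocked=[]
Op 7: conn=17 S1=23 S2=68 S3=16 blocked=[]
Op 8: conn=42 S1=23 S2=68 S3=16 blocked=[]
Op 9: conn=68 S1=23 S2=68 S3=16 blocked=[]
Op 10: conn=50 S1=23 S2=68 S3=-2 blocked=[3]
Op 11: conn=79 S1=23 S2=68 S3=-2 blocked=[3]
Op 12: conn=74 S1=18 S2=68 S3=-2 blocked=[3]
Op 13: conn=89 S1=18 S2=68 S3=-2 blocked=[3]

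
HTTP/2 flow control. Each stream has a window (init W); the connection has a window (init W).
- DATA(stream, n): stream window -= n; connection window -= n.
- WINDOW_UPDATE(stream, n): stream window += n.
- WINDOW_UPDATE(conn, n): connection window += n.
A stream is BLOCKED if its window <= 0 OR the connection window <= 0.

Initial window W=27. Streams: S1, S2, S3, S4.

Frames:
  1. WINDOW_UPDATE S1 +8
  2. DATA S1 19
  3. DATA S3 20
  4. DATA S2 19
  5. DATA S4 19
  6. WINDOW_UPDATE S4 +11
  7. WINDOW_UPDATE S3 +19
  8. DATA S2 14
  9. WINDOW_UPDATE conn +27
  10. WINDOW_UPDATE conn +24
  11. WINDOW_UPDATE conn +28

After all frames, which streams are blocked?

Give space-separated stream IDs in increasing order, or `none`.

Op 1: conn=27 S1=35 S2=27 S3=27 S4=27 blocked=[]
Op 2: conn=8 S1=16 S2=27 S3=27 S4=27 blocked=[]
Op 3: conn=-12 S1=16 S2=27 S3=7 S4=27 blocked=[1, 2, 3, 4]
Op 4: conn=-31 S1=16 S2=8 S3=7 S4=27 blocked=[1, 2, 3, 4]
Op 5: conn=-50 S1=16 S2=8 S3=7 S4=8 blocked=[1, 2, 3, 4]
Op 6: conn=-50 S1=16 S2=8 S3=7 S4=19 blocked=[1, 2, 3, 4]
Op 7: conn=-50 S1=16 S2=8 S3=26 S4=19 blocked=[1, 2, 3, 4]
Op 8: conn=-64 S1=16 S2=-6 S3=26 S4=19 blocked=[1, 2, 3, 4]
Op 9: conn=-37 S1=16 S2=-6 S3=26 S4=19 blocked=[1, 2, 3, 4]
Op 10: conn=-13 S1=16 S2=-6 S3=26 S4=19 blocked=[1, 2, 3, 4]
Op 11: conn=15 S1=16 S2=-6 S3=26 S4=19 blocked=[2]

Answer: S2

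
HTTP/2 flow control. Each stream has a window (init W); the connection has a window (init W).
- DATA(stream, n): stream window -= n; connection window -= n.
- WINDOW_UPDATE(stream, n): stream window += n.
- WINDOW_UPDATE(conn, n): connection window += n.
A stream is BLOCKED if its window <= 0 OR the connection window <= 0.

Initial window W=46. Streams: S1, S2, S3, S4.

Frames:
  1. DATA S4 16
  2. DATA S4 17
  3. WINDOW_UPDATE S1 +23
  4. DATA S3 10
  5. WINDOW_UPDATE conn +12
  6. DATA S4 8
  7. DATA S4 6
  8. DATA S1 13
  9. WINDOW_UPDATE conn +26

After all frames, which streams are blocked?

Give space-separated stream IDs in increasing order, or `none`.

Op 1: conn=30 S1=46 S2=46 S3=46 S4=30 blocked=[]
Op 2: conn=13 S1=46 S2=46 S3=46 S4=13 blocked=[]
Op 3: conn=13 S1=69 S2=46 S3=46 S4=13 blocked=[]
Op 4: conn=3 S1=69 S2=46 S3=36 S4=13 blocked=[]
Op 5: conn=15 S1=69 S2=46 S3=36 S4=13 blocked=[]
Op 6: conn=7 S1=69 S2=46 S3=36 S4=5 blocked=[]
Op 7: conn=1 S1=69 S2=46 S3=36 S4=-1 blocked=[4]
Op 8: conn=-12 S1=56 S2=46 S3=36 S4=-1 blocked=[1, 2, 3, 4]
Op 9: conn=14 S1=56 S2=46 S3=36 S4=-1 blocked=[4]

Answer: S4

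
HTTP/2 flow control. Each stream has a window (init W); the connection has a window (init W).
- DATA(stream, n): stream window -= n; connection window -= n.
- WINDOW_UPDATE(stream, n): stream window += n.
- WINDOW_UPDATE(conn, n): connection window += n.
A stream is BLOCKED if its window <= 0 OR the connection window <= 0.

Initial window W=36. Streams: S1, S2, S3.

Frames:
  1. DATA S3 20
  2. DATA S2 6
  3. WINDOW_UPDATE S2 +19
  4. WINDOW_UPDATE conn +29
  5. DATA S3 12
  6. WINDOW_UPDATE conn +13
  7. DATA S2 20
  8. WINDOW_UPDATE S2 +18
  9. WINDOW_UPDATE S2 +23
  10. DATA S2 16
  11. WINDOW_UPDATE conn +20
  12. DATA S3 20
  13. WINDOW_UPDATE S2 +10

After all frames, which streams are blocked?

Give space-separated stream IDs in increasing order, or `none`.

Op 1: conn=16 S1=36 S2=36 S3=16 blocked=[]
Op 2: conn=10 S1=36 S2=30 S3=16 blocked=[]
Op 3: conn=10 S1=36 S2=49 S3=16 blocked=[]
Op 4: conn=39 S1=36 S2=49 S3=16 blocked=[]
Op 5: conn=27 S1=36 S2=49 S3=4 blocked=[]
Op 6: conn=40 S1=36 S2=49 S3=4 blocked=[]
Op 7: conn=20 S1=36 S2=29 S3=4 blocked=[]
Op 8: conn=20 S1=36 S2=47 S3=4 blocked=[]
Op 9: conn=20 S1=36 S2=70 S3=4 blocked=[]
Op 10: conn=4 S1=36 S2=54 S3=4 blocked=[]
Op 11: conn=24 S1=36 S2=54 S3=4 blocked=[]
Op 12: conn=4 S1=36 S2=54 S3=-16 blocked=[3]
Op 13: conn=4 S1=36 S2=64 S3=-16 blocked=[3]

Answer: S3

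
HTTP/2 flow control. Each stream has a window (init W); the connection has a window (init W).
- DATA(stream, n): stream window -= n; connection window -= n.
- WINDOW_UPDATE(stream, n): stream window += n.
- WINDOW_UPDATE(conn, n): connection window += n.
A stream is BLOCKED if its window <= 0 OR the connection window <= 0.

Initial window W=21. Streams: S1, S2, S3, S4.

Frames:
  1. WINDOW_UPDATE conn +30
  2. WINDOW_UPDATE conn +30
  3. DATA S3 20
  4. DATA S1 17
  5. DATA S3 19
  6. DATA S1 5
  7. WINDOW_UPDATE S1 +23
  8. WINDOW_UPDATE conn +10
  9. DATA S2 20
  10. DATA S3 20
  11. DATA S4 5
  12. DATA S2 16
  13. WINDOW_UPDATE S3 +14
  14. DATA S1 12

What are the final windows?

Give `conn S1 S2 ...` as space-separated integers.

Op 1: conn=51 S1=21 S2=21 S3=21 S4=21 blocked=[]
Op 2: conn=81 S1=21 S2=21 S3=21 S4=21 blocked=[]
Op 3: conn=61 S1=21 S2=21 S3=1 S4=21 blocked=[]
Op 4: conn=44 S1=4 S2=21 S3=1 S4=21 blocked=[]
Op 5: conn=25 S1=4 S2=21 S3=-18 S4=21 blocked=[3]
Op 6: conn=20 S1=-1 S2=21 S3=-18 S4=21 blocked=[1, 3]
Op 7: conn=20 S1=22 S2=21 S3=-18 S4=21 blocked=[3]
Op 8: conn=30 S1=22 S2=21 S3=-18 S4=21 blocked=[3]
Op 9: conn=10 S1=22 S2=1 S3=-18 S4=21 blocked=[3]
Op 10: conn=-10 S1=22 S2=1 S3=-38 S4=21 blocked=[1, 2, 3, 4]
Op 11: conn=-15 S1=22 S2=1 S3=-38 S4=16 blocked=[1, 2, 3, 4]
Op 12: conn=-31 S1=22 S2=-15 S3=-38 S4=16 blocked=[1, 2, 3, 4]
Op 13: conn=-31 S1=22 S2=-15 S3=-24 S4=16 blocked=[1, 2, 3, 4]
Op 14: conn=-43 S1=10 S2=-15 S3=-24 S4=16 blocked=[1, 2, 3, 4]

Answer: -43 10 -15 -24 16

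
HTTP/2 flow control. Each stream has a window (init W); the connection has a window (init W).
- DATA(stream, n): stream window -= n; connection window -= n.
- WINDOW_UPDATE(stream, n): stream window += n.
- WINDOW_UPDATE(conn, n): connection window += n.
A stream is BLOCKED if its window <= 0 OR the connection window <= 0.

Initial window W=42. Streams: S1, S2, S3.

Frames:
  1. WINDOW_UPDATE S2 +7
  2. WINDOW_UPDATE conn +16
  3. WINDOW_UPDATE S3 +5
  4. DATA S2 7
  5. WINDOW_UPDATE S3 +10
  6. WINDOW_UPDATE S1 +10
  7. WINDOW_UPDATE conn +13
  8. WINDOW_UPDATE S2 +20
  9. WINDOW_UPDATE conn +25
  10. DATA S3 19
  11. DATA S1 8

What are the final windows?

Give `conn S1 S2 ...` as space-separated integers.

Answer: 62 44 62 38

Derivation:
Op 1: conn=42 S1=42 S2=49 S3=42 blocked=[]
Op 2: conn=58 S1=42 S2=49 S3=42 blocked=[]
Op 3: conn=58 S1=42 S2=49 S3=47 blocked=[]
Op 4: conn=51 S1=42 S2=42 S3=47 blocked=[]
Op 5: conn=51 S1=42 S2=42 S3=57 blocked=[]
Op 6: conn=51 S1=52 S2=42 S3=57 blocked=[]
Op 7: conn=64 S1=52 S2=42 S3=57 blocked=[]
Op 8: conn=64 S1=52 S2=62 S3=57 blocked=[]
Op 9: conn=89 S1=52 S2=62 S3=57 blocked=[]
Op 10: conn=70 S1=52 S2=62 S3=38 blocked=[]
Op 11: conn=62 S1=44 S2=62 S3=38 blocked=[]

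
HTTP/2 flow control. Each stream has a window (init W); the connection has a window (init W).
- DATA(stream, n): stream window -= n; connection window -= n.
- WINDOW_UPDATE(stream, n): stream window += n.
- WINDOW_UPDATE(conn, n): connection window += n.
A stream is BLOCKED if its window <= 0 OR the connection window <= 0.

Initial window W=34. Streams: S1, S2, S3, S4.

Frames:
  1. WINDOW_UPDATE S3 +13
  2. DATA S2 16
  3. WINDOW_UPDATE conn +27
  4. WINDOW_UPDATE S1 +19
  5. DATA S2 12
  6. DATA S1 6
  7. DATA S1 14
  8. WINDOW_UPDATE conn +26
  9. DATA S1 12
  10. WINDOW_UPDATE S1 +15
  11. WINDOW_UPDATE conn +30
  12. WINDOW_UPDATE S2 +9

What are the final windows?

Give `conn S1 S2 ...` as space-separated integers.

Answer: 57 36 15 47 34

Derivation:
Op 1: conn=34 S1=34 S2=34 S3=47 S4=34 blocked=[]
Op 2: conn=18 S1=34 S2=18 S3=47 S4=34 blocked=[]
Op 3: conn=45 S1=34 S2=18 S3=47 S4=34 blocked=[]
Op 4: conn=45 S1=53 S2=18 S3=47 S4=34 blocked=[]
Op 5: conn=33 S1=53 S2=6 S3=47 S4=34 blocked=[]
Op 6: conn=27 S1=47 S2=6 S3=47 S4=34 blocked=[]
Op 7: conn=13 S1=33 S2=6 S3=47 S4=34 blocked=[]
Op 8: conn=39 S1=33 S2=6 S3=47 S4=34 blocked=[]
Op 9: conn=27 S1=21 S2=6 S3=47 S4=34 blocked=[]
Op 10: conn=27 S1=36 S2=6 S3=47 S4=34 blocked=[]
Op 11: conn=57 S1=36 S2=6 S3=47 S4=34 blocked=[]
Op 12: conn=57 S1=36 S2=15 S3=47 S4=34 blocked=[]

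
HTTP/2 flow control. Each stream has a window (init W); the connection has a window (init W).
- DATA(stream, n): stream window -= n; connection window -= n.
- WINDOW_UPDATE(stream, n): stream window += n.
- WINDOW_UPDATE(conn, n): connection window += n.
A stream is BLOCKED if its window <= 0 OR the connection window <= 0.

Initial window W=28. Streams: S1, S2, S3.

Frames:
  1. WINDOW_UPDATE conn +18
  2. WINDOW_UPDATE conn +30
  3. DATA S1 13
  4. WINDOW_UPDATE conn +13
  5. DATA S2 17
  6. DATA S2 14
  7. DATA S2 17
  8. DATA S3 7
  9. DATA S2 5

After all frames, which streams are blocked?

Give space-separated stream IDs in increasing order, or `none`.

Answer: S2

Derivation:
Op 1: conn=46 S1=28 S2=28 S3=28 blocked=[]
Op 2: conn=76 S1=28 S2=28 S3=28 blocked=[]
Op 3: conn=63 S1=15 S2=28 S3=28 blocked=[]
Op 4: conn=76 S1=15 S2=28 S3=28 blocked=[]
Op 5: conn=59 S1=15 S2=11 S3=28 blocked=[]
Op 6: conn=45 S1=15 S2=-3 S3=28 blocked=[2]
Op 7: conn=28 S1=15 S2=-20 S3=28 blocked=[2]
Op 8: conn=21 S1=15 S2=-20 S3=21 blocked=[2]
Op 9: conn=16 S1=15 S2=-25 S3=21 blocked=[2]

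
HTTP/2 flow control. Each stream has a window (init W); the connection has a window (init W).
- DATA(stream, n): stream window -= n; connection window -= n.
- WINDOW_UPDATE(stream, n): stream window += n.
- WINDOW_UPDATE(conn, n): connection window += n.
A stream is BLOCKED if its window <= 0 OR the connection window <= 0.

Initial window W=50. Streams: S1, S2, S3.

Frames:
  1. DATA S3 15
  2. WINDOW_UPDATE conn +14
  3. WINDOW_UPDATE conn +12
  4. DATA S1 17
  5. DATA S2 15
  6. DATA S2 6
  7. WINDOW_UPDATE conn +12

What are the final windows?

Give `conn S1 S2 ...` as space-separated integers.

Op 1: conn=35 S1=50 S2=50 S3=35 blocked=[]
Op 2: conn=49 S1=50 S2=50 S3=35 blocked=[]
Op 3: conn=61 S1=50 S2=50 S3=35 blocked=[]
Op 4: conn=44 S1=33 S2=50 S3=35 blocked=[]
Op 5: conn=29 S1=33 S2=35 S3=35 blocked=[]
Op 6: conn=23 S1=33 S2=29 S3=35 blocked=[]
Op 7: conn=35 S1=33 S2=29 S3=35 blocked=[]

Answer: 35 33 29 35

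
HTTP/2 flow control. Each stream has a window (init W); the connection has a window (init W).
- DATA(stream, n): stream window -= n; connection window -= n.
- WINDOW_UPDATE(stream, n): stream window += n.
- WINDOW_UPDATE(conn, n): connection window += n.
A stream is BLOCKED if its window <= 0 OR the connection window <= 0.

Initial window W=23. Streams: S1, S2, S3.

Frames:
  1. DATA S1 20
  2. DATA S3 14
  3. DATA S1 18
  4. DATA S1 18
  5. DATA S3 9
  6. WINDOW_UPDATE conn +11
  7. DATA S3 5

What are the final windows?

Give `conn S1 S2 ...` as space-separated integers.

Answer: -50 -33 23 -5

Derivation:
Op 1: conn=3 S1=3 S2=23 S3=23 blocked=[]
Op 2: conn=-11 S1=3 S2=23 S3=9 blocked=[1, 2, 3]
Op 3: conn=-29 S1=-15 S2=23 S3=9 blocked=[1, 2, 3]
Op 4: conn=-47 S1=-33 S2=23 S3=9 blocked=[1, 2, 3]
Op 5: conn=-56 S1=-33 S2=23 S3=0 blocked=[1, 2, 3]
Op 6: conn=-45 S1=-33 S2=23 S3=0 blocked=[1, 2, 3]
Op 7: conn=-50 S1=-33 S2=23 S3=-5 blocked=[1, 2, 3]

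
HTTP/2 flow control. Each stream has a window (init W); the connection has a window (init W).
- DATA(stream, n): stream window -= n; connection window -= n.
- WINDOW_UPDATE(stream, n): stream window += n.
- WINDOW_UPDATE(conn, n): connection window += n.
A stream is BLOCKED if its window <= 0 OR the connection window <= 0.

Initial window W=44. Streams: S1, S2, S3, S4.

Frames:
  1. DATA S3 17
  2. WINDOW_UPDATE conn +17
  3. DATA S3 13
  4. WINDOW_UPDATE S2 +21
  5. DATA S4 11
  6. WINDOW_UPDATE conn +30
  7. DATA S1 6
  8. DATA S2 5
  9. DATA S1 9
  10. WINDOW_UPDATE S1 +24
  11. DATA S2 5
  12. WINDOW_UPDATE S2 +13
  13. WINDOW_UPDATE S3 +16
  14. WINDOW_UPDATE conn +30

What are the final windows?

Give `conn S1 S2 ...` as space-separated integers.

Answer: 55 53 68 30 33

Derivation:
Op 1: conn=27 S1=44 S2=44 S3=27 S4=44 blocked=[]
Op 2: conn=44 S1=44 S2=44 S3=27 S4=44 blocked=[]
Op 3: conn=31 S1=44 S2=44 S3=14 S4=44 blocked=[]
Op 4: conn=31 S1=44 S2=65 S3=14 S4=44 blocked=[]
Op 5: conn=20 S1=44 S2=65 S3=14 S4=33 blocked=[]
Op 6: conn=50 S1=44 S2=65 S3=14 S4=33 blocked=[]
Op 7: conn=44 S1=38 S2=65 S3=14 S4=33 blocked=[]
Op 8: conn=39 S1=38 S2=60 S3=14 S4=33 blocked=[]
Op 9: conn=30 S1=29 S2=60 S3=14 S4=33 blocked=[]
Op 10: conn=30 S1=53 S2=60 S3=14 S4=33 blocked=[]
Op 11: conn=25 S1=53 S2=55 S3=14 S4=33 blocked=[]
Op 12: conn=25 S1=53 S2=68 S3=14 S4=33 blocked=[]
Op 13: conn=25 S1=53 S2=68 S3=30 S4=33 blocked=[]
Op 14: conn=55 S1=53 S2=68 S3=30 S4=33 blocked=[]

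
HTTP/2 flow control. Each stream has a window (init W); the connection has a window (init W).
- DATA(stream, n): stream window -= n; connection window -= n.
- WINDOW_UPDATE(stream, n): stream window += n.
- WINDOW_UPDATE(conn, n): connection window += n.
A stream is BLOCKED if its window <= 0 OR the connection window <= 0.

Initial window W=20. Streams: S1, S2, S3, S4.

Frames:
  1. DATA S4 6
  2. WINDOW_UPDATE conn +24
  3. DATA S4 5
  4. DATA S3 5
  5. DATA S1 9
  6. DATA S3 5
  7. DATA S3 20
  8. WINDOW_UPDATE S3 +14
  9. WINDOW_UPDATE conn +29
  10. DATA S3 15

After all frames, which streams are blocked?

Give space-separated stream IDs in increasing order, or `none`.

Answer: S3

Derivation:
Op 1: conn=14 S1=20 S2=20 S3=20 S4=14 blocked=[]
Op 2: conn=38 S1=20 S2=20 S3=20 S4=14 blocked=[]
Op 3: conn=33 S1=20 S2=20 S3=20 S4=9 blocked=[]
Op 4: conn=28 S1=20 S2=20 S3=15 S4=9 blocked=[]
Op 5: conn=19 S1=11 S2=20 S3=15 S4=9 blocked=[]
Op 6: conn=14 S1=11 S2=20 S3=10 S4=9 blocked=[]
Op 7: conn=-6 S1=11 S2=20 S3=-10 S4=9 blocked=[1, 2, 3, 4]
Op 8: conn=-6 S1=11 S2=20 S3=4 S4=9 blocked=[1, 2, 3, 4]
Op 9: conn=23 S1=11 S2=20 S3=4 S4=9 blocked=[]
Op 10: conn=8 S1=11 S2=20 S3=-11 S4=9 blocked=[3]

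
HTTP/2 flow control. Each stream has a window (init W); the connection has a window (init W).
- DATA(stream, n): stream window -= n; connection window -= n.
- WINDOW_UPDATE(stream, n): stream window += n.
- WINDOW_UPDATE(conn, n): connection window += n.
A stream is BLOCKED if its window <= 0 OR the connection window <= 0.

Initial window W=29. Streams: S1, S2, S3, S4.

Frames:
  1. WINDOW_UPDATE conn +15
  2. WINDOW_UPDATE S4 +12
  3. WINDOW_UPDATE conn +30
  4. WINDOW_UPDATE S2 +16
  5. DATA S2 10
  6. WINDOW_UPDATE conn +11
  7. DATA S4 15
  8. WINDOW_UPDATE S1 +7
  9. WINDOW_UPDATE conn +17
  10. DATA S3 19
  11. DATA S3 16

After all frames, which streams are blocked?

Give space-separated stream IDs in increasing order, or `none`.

Op 1: conn=44 S1=29 S2=29 S3=29 S4=29 blocked=[]
Op 2: conn=44 S1=29 S2=29 S3=29 S4=41 blocked=[]
Op 3: conn=74 S1=29 S2=29 S3=29 S4=41 blocked=[]
Op 4: conn=74 S1=29 S2=45 S3=29 S4=41 blocked=[]
Op 5: conn=64 S1=29 S2=35 S3=29 S4=41 blocked=[]
Op 6: conn=75 S1=29 S2=35 S3=29 S4=41 blocked=[]
Op 7: conn=60 S1=29 S2=35 S3=29 S4=26 blocked=[]
Op 8: conn=60 S1=36 S2=35 S3=29 S4=26 blocked=[]
Op 9: conn=77 S1=36 S2=35 S3=29 S4=26 blocked=[]
Op 10: conn=58 S1=36 S2=35 S3=10 S4=26 blocked=[]
Op 11: conn=42 S1=36 S2=35 S3=-6 S4=26 blocked=[3]

Answer: S3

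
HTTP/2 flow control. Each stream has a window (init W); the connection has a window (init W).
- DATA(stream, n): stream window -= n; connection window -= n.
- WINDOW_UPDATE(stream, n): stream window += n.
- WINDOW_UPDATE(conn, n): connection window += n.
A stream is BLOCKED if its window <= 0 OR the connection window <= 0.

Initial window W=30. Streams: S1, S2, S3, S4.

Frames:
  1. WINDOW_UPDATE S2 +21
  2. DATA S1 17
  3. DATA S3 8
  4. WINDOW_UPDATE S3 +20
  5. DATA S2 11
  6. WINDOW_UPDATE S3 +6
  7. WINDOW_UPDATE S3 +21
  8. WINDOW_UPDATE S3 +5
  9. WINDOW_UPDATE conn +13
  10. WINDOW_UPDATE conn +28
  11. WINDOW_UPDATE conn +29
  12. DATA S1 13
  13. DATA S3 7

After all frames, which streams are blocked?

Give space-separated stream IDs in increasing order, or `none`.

Answer: S1

Derivation:
Op 1: conn=30 S1=30 S2=51 S3=30 S4=30 blocked=[]
Op 2: conn=13 S1=13 S2=51 S3=30 S4=30 blocked=[]
Op 3: conn=5 S1=13 S2=51 S3=22 S4=30 blocked=[]
Op 4: conn=5 S1=13 S2=51 S3=42 S4=30 blocked=[]
Op 5: conn=-6 S1=13 S2=40 S3=42 S4=30 blocked=[1, 2, 3, 4]
Op 6: conn=-6 S1=13 S2=40 S3=48 S4=30 blocked=[1, 2, 3, 4]
Op 7: conn=-6 S1=13 S2=40 S3=69 S4=30 blocked=[1, 2, 3, 4]
Op 8: conn=-6 S1=13 S2=40 S3=74 S4=30 blocked=[1, 2, 3, 4]
Op 9: conn=7 S1=13 S2=40 S3=74 S4=30 blocked=[]
Op 10: conn=35 S1=13 S2=40 S3=74 S4=30 blocked=[]
Op 11: conn=64 S1=13 S2=40 S3=74 S4=30 blocked=[]
Op 12: conn=51 S1=0 S2=40 S3=74 S4=30 blocked=[1]
Op 13: conn=44 S1=0 S2=40 S3=67 S4=30 blocked=[1]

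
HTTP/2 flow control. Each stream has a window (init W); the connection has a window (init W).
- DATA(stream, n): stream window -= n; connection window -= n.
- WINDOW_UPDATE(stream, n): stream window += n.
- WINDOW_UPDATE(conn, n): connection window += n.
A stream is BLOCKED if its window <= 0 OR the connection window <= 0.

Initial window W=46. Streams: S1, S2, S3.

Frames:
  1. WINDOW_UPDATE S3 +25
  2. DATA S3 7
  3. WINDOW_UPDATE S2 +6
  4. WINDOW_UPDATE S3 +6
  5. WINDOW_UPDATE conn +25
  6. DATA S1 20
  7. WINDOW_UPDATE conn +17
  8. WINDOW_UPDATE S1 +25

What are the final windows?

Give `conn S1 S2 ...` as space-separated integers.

Op 1: conn=46 S1=46 S2=46 S3=71 blocked=[]
Op 2: conn=39 S1=46 S2=46 S3=64 blocked=[]
Op 3: conn=39 S1=46 S2=52 S3=64 blocked=[]
Op 4: conn=39 S1=46 S2=52 S3=70 blocked=[]
Op 5: conn=64 S1=46 S2=52 S3=70 blocked=[]
Op 6: conn=44 S1=26 S2=52 S3=70 blocked=[]
Op 7: conn=61 S1=26 S2=52 S3=70 blocked=[]
Op 8: conn=61 S1=51 S2=52 S3=70 blocked=[]

Answer: 61 51 52 70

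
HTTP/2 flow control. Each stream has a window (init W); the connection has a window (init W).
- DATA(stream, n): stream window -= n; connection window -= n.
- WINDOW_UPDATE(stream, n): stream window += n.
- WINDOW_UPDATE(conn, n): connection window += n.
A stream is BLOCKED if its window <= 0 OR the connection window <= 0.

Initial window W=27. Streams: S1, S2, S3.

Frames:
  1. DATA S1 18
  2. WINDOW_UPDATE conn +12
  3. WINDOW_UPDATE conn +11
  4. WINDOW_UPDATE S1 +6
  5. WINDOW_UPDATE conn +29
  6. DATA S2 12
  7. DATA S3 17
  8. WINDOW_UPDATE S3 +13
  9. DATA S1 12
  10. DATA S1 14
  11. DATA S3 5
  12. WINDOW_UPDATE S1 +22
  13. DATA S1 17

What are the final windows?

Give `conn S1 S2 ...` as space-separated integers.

Op 1: conn=9 S1=9 S2=27 S3=27 blocked=[]
Op 2: conn=21 S1=9 S2=27 S3=27 blocked=[]
Op 3: conn=32 S1=9 S2=27 S3=27 blocked=[]
Op 4: conn=32 S1=15 S2=27 S3=27 blocked=[]
Op 5: conn=61 S1=15 S2=27 S3=27 blocked=[]
Op 6: conn=49 S1=15 S2=15 S3=27 blocked=[]
Op 7: conn=32 S1=15 S2=15 S3=10 blocked=[]
Op 8: conn=32 S1=15 S2=15 S3=23 blocked=[]
Op 9: conn=20 S1=3 S2=15 S3=23 blocked=[]
Op 10: conn=6 S1=-11 S2=15 S3=23 blocked=[1]
Op 11: conn=1 S1=-11 S2=15 S3=18 blocked=[1]
Op 12: conn=1 S1=11 S2=15 S3=18 blocked=[]
Op 13: conn=-16 S1=-6 S2=15 S3=18 blocked=[1, 2, 3]

Answer: -16 -6 15 18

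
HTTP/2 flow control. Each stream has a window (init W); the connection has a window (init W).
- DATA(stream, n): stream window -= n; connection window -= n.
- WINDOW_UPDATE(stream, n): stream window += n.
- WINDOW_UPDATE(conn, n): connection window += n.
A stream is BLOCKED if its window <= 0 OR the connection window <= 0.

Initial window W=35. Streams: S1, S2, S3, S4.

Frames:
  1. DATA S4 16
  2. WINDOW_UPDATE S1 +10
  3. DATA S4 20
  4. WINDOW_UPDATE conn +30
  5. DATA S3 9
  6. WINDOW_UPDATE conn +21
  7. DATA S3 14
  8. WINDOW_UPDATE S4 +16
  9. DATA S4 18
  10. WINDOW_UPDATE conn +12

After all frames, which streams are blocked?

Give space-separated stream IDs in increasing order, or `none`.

Answer: S4

Derivation:
Op 1: conn=19 S1=35 S2=35 S3=35 S4=19 blocked=[]
Op 2: conn=19 S1=45 S2=35 S3=35 S4=19 blocked=[]
Op 3: conn=-1 S1=45 S2=35 S3=35 S4=-1 blocked=[1, 2, 3, 4]
Op 4: conn=29 S1=45 S2=35 S3=35 S4=-1 blocked=[4]
Op 5: conn=20 S1=45 S2=35 S3=26 S4=-1 blocked=[4]
Op 6: conn=41 S1=45 S2=35 S3=26 S4=-1 blocked=[4]
Op 7: conn=27 S1=45 S2=35 S3=12 S4=-1 blocked=[4]
Op 8: conn=27 S1=45 S2=35 S3=12 S4=15 blocked=[]
Op 9: conn=9 S1=45 S2=35 S3=12 S4=-3 blocked=[4]
Op 10: conn=21 S1=45 S2=35 S3=12 S4=-3 blocked=[4]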